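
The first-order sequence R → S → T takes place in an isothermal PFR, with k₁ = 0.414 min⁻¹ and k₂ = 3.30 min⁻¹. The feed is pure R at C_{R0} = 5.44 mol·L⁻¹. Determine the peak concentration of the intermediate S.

Evaluating C_S at τ_opt = ln(k₂/k₁)/(k₂−k₁) gives C_{S,max}/C_{R0} = (k₁/k₂)^[k₂/(k₂−k₁)].
= (0.414/3.30)^(3.30/(3.30−0.414)) = (0.1255)^(1.143) = 0.09315.
C_{S,max} = 0.09315×5.44 = 0.507 mol·L⁻¹.

0.507 mol·L⁻¹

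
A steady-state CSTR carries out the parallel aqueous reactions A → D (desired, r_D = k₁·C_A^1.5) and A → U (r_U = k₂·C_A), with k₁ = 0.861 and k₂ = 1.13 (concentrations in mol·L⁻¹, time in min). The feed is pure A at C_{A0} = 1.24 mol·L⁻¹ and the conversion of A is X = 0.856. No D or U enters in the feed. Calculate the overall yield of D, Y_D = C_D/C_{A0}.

0.208

Exit C_A = C_{A0}(1−X) = 1.24×0.144 = 0.1786 mol·L⁻¹.
A CSTR operates uniformly at the exit composition, giving r_D = 0.06496 and r_U = 0.2018 (each k·C_A^n at C_A = 0.1786).
Fraction of consumed A going to D: r_D/(r_D+r_U) = 0.2436.
C_D = 0.2436·C_{A0}·X = 0.2436×1.24×0.856 = 0.259 mol·L⁻¹; Y_D = C_D/C_{A0} = 0.208.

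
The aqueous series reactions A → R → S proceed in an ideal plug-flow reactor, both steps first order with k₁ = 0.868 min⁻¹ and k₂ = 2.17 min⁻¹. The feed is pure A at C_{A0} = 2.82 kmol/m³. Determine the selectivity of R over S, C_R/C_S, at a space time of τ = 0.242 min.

The intermediate concentration in a first-order A→B→C sequence is C_R = k₁C_{A0}(e^(−k₁τ) − e^(−k₂τ))/(k₂−k₁).
e^(−k₁τ) = e^(−0.868×0.242) = e^(−0.2101) = 0.8105; e^(−k₂τ) = e^(−0.5251) = 0.5915.
C_R = 0.868×2.82/(2.17−0.868) × (0.8105−0.5915) = 1.880×0.2191 = 0.4118 kmol/m³.
C_A = C_{A0}e^(−k₁τ) = 2.286 kmol/m³, so C_S = C_{A0}−C_A−C_R = 0.1224 kmol/m³; C_R/C_S = 3.36.

3.36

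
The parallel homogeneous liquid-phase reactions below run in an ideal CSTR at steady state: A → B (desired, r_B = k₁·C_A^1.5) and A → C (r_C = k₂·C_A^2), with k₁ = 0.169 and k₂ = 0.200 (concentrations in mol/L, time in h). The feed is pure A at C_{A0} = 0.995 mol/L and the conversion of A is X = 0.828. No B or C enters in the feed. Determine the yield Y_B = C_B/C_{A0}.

0.556

Exit C_A = C_{A0}(1−X) = 0.995×0.172 = 0.1711 mol/L.
A CSTR operates uniformly at the exit composition, giving r_B = 0.01197 and r_C = 0.005858 (each k·C_A^n at C_A = 0.1711).
Fraction of consumed A going to B: r_B/(r_B+r_C) = 0.6713.
C_B = 0.6713·C_{A0}·X = 0.6713×0.995×0.828 = 0.553 mol/L; Y_B = C_B/C_{A0} = 0.556.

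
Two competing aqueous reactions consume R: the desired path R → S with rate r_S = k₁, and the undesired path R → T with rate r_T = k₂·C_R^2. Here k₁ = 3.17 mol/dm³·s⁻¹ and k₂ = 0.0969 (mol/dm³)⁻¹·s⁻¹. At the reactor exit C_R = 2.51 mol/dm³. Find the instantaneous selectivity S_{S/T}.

5.19

S_{S/T} = r_S/r_T = (k₁)/(k₂·C_R^2) = (k₁/k₂)·C_R^-2.
= (3.17) / (0.0969×2.510^2) = 3.170/0.6105 = 5.19.
The undesired path is higher order in R, so low C_R (CSTR or dilute feed) favours S.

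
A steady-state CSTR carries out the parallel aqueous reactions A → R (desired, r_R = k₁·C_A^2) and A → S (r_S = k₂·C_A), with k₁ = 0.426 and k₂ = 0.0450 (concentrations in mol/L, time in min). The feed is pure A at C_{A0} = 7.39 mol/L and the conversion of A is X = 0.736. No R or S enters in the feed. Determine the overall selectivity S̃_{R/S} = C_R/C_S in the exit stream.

18.5

Exit C_A = C_{A0}(1−X) = 7.39×0.264 = 1.951 mol/L.
In a CSTR the entire volume is at exit conditions, so r_R = 0.426×1.951^2 = 1.621 and r_S = 0.0450×1.951 = 0.08779.
Overall selectivity = C_R/C_S = r_Rτ/(r_Sτ) = r_R/r_S = 18.5.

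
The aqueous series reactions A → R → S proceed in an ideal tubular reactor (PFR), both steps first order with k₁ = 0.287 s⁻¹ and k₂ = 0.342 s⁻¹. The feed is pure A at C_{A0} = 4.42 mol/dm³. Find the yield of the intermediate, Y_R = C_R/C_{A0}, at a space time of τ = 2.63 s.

For first-order series with pure A initially, C_R(τ) = k₁C_{A0}/(k₂−k₁)·(e^(−k₁τ) − e^(−k₂τ)).
e^(−k₁τ) = e^(−0.287×2.63) = e^(−0.7548) = 0.4701; e^(−k₂τ) = e^(−0.8995) = 0.4068.
C_R = 0.287×4.42/(0.342−0.287) × (0.4701−0.4068) = 23.06×0.06331 = 1.460 mol/dm³.
Y_R = C_R/C_{A0} = 1.460/4.42 = 0.330.

0.330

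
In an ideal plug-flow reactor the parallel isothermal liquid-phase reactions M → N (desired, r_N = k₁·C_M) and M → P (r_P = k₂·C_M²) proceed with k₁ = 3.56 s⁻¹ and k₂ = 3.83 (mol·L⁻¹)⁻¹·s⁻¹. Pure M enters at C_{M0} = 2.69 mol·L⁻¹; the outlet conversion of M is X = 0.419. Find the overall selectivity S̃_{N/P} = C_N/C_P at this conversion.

C_M = C_{M0}(1−X) = 1.563 mol·L⁻¹.
Along a PFR/batch, dC_N/dC_M = −r_N/(r_N+r_P) = −k₁/(k₁+k₂·C_M).
Integrating from C_{M0} to C_M: C_N = (3.56/3.83)·ln[(3.56+3.83·2.69)/(3.56+3.83·1.56)] = 0.9295·ln(13.86/9.546) = 0.3468 mol·L⁻¹.
C_P = (C_{M0}−C_M)−C_N = 0.7803 mol·L⁻¹; S̃_{N/P} = 0.3468/0.7803 = 0.444.

0.444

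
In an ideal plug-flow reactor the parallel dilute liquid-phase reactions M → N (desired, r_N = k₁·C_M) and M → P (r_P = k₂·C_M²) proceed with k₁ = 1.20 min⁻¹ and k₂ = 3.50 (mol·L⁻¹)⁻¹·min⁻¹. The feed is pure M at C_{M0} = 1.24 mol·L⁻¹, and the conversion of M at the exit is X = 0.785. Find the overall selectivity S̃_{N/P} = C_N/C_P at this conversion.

0.506

C_M = C_{M0}(1−X) = 0.2666 mol·L⁻¹.
Along a PFR/batch, dC_N/dC_M = −r_N/(r_N+r_P) = −k₁/(k₁+k₂·C_M).
Integrating from C_{M0} to C_M: C_N = (1.20/3.50)·ln[(1.20+3.50·1.24)/(1.20+3.50·0.267)] = 0.3429·ln(5.540/2.133) = 0.3272 mol·L⁻¹.
C_P = (C_{M0}−C_M)−C_N = 0.6462 mol·L⁻¹; S̃_{N/P} = 0.3272/0.6462 = 0.506.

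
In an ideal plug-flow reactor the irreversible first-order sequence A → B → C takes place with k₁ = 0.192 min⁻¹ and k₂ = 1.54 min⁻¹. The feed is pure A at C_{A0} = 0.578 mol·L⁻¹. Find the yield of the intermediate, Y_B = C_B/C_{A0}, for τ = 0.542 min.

Solving the coupled first-order balances gives C_B(τ) = [k₁/(k₂−k₁)]·C_{A0}·(e^(−k₁τ) − e^(−k₂τ)).
e^(−k₁τ) = e^(−0.192×0.542) = e^(−0.1041) = 0.9012; e^(−k₂τ) = e^(−0.8347) = 0.4340.
C_B = 0.192×0.578/(1.54−0.192) × (0.9012−0.4340) = 0.08233×0.4672 = 0.03846 mol·L⁻¹.
Y_B = C_B/C_{A0} = 0.03846/0.578 = 0.0665.

0.0665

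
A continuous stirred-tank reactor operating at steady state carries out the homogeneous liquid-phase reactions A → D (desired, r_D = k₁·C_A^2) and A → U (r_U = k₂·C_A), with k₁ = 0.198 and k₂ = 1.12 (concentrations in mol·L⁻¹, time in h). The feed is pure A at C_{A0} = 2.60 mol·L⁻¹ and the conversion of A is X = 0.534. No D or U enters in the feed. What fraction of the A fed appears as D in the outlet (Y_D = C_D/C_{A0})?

Exit C_A = C_{A0}(1−X) = 2.60×0.466 = 1.212 mol·L⁻¹.
Rates in a CSTR are evaluated at the outlet concentration: r_D = 0.198×1.212^2 = 0.2907, r_U = 1.12×1.212 = 1.357.
Fraction of consumed A going to D: r_D/(r_D+r_U) = 0.1764.
C_D = 0.1764·C_{A0}·X = 0.1764×2.60×0.534 = 0.245 mol·L⁻¹; Y_D = C_D/C_{A0} = 0.0942.

0.0942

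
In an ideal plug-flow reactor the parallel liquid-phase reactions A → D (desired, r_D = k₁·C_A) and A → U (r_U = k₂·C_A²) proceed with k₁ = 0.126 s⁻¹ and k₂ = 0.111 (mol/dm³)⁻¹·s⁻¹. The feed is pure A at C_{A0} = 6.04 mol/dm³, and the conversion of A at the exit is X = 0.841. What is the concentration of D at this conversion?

C_A = C_{A0}(1−X) = 0.9604 mol/dm³.
Along a PFR/batch, dC_D/dC_A = −r_D/(r_D+r_U) = −k₁/(k₁+k₂·C_A).
Integrating from C_{A0} to C_A: C_D = (0.126/0.111)·ln[(0.126+0.111·6.04)/(0.126+0.111·0.960)] = 1.135·ln(0.7964/0.2326) = 1.397 mol/dm³.

1.40 mol/dm³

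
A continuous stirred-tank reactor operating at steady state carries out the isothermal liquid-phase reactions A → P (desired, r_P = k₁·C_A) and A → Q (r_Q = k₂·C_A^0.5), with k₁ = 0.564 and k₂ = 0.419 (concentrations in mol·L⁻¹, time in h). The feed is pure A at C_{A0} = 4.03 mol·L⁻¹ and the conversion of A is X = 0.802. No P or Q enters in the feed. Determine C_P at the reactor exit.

1.76 mol·L⁻¹

Exit C_A = C_{A0}(1−X) = 4.03×0.198 = 0.7979 mol·L⁻¹.
In a CSTR the entire volume is at exit conditions, so r_P = 0.564×0.7979 = 0.4500 and r_Q = 0.419×0.7979^0.5 = 0.3743.
Fraction of consumed A going to P: r_P/(r_P+r_Q) = 0.5460.
C_P = 0.5460·C_{A0}·X = 0.5460×4.03×0.802 = 1.76 mol·L⁻¹.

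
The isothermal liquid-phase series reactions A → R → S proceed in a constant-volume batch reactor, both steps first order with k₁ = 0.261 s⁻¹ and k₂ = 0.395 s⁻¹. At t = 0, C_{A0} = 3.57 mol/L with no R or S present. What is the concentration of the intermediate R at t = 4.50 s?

For first-order series with pure A initially, C_R(t) = k₁C_{A0}/(k₂−k₁)·(e^(−k₁t) − e^(−k₂t)).
e^(−k₁t) = e^(−0.261×4.50) = e^(−1.175) = 0.3090; e^(−k₂t) = e^(−1.778) = 0.1691.
C_R = 0.261×3.57/(0.395−0.261) × (0.3090−0.1691) = 6.954×0.1399 = 0.9729 mol/L.

0.973 mol/L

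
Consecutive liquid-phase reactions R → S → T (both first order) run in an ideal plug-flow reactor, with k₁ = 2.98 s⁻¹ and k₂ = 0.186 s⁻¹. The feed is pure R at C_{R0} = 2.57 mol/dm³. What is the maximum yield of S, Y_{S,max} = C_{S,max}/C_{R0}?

0.831

At the optimum, C_{S,max}/C_{R0} = (k₁/k₂)^[k₂/(k₂−k₁)].
= (2.98/0.186)^(0.186/(0.186−2.98)) = (16.02)^(-0.06657) = 0.8314.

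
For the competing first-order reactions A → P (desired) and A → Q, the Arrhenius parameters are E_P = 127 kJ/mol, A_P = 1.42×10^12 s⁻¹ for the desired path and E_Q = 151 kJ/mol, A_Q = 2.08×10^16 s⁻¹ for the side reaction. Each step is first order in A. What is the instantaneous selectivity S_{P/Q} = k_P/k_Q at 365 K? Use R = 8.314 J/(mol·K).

Since both paths have the same order in A, the concentration cancels and S_{P/Q} = k_P/k_Q = (A_P/A_Q)·exp[(E_Q−E_P)/(RT)].
(E_Q−E_P)/(RT) = (151−127)×10³/(8.314×365) = 24000/3035 = 7.909.
k_P/k_Q = (1.42×10^12/2.08×10^16)·exp(7.909) = 6.827×10^-5 × 2721 = 0.186.

0.186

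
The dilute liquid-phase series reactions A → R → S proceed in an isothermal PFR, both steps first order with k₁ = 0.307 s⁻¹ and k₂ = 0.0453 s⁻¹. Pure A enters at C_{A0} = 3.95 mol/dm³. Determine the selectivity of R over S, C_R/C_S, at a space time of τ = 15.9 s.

1.31

The intermediate concentration in a first-order A→B→C sequence is C_R = k₁C_{A0}(e^(−k₁τ) − e^(−k₂τ))/(k₂−k₁).
e^(−k₁τ) = e^(−0.307×15.9) = e^(−4.881) = 0.007587; e^(−k₂τ) = e^(−0.7203) = 0.4866.
C_R = 0.307×3.95/(0.0453−0.307) × (0.007587−0.4866) = (-4.634)×(-0.4790) = 2.220 mol/dm³.
C_A = C_{A0}e^(−k₁τ) = 0.02997 mol/dm³, so C_S = C_{A0}−C_A−C_R = 1.700 mol/dm³; C_R/C_S = 1.31.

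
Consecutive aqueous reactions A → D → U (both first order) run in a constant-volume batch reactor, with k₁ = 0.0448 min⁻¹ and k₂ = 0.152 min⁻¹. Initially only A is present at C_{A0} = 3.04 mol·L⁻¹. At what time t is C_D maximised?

11.4 min

Setting dC_D/dt = 0 gives t_opt = ln(k₂/k₁)/(k₂−k₁).
= ln(0.152/0.0448)/(0.152−0.0448) = ln(3.393)/0.1072 = 1.222/0.1072 = 11.4 min.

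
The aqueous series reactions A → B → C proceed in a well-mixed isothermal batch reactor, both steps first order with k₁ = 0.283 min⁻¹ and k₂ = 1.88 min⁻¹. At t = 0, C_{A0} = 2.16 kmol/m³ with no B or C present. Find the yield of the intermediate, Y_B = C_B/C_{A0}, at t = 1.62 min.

Solving the coupled first-order balances gives C_B(t) = [k₁/(k₂−k₁)]·C_{A0}·(e^(−k₁t) − e^(−k₂t)).
e^(−k₁t) = e^(−0.283×1.62) = e^(−0.4585) = 0.6323; e^(−k₂t) = e^(−3.046) = 0.04757.
C_B = 0.283×2.16/(1.88−0.283) × (0.6323−0.04757) = 0.3828×0.5847 = 0.2238 kmol/m³.
Y_B = C_B/C_{A0} = 0.2238/2.16 = 0.104.

0.104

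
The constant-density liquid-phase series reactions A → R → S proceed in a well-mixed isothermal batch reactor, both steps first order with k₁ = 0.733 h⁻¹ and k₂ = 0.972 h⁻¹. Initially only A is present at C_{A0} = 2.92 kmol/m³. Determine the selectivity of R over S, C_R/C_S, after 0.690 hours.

Solving the coupled first-order balances gives C_R(t) = [k₁/(k₂−k₁)]·C_{A0}·(e^(−k₁t) − e^(−k₂t)).
e^(−k₁t) = e^(−0.733×0.690) = e^(−0.5058) = 0.6030; e^(−k₂t) = e^(−0.6707) = 0.5114.
C_R = 0.733×2.92/(0.972−0.733) × (0.6030−0.5114) = 8.955×0.09168 = 0.8210 kmol/m³.
C_A = C_{A0}e^(−k₁t) = 1.761 kmol/m³, so C_S = C_{A0}−C_A−C_R = 0.3381 kmol/m³; C_R/C_S = 2.43.

2.43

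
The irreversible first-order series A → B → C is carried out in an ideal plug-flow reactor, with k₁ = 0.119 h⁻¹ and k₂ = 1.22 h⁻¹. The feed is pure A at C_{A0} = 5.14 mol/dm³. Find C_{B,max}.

At the optimum, C_{B,max}/C_{A0} = (k₁/k₂)^[k₂/(k₂−k₁)].
= (0.119/1.22)^(1.22/(1.22−0.119)) = (0.09754)^(1.108) = 0.07585.
C_{B,max} = 0.07585×5.14 = 0.390 mol/dm³.

0.390 mol/dm³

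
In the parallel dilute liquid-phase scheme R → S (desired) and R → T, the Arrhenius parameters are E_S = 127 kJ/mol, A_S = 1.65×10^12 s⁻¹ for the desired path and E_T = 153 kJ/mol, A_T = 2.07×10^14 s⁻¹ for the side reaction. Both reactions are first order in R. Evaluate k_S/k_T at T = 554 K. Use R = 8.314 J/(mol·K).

2.25

k_S/k_T = (A_S/A_T)·exp[−(E_S−E_T)/(RT)] = (A_S/A_T)·exp[(E_T−E_S)/(RT)].
(E_T−E_S)/(RT) = (153−127)×10³/(8.314×554) = 26000/4606 = 5.645.
k_S/k_T = (1.65×10^12/2.07×10^14)·exp(5.645) = 0.007971 × 282.8 = 2.25.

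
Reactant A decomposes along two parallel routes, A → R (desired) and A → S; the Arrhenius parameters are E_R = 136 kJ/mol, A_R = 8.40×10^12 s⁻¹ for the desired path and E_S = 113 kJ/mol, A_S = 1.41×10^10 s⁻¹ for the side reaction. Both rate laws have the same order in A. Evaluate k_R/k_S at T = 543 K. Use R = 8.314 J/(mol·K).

3.65

Since both paths have the same order in A, the concentration cancels and S_{R/S} = k_R/k_S = (A_R/A_S)·exp[(E_S−E_R)/(RT)].
(E_S−E_R)/(RT) = (113−136)×10³/(8.314×543) = -23000/4515 = -5.095.
k_R/k_S = (8.40×10^12/1.41×10^10)·exp(-5.095) = 595.7 × 0.006129 = 3.65.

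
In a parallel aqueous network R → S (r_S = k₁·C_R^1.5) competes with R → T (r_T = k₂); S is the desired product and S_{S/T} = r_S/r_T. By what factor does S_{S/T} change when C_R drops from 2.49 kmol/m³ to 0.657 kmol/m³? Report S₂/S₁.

0.136

S_{S/T} = (k₁/k₂)·C_R^1.5, so S₂/S₁ = (C_{R,2}/C_{R,1})^1.5.
= (0.657/2.49)^1.5 = (0.2639)^1.5 = 0.136.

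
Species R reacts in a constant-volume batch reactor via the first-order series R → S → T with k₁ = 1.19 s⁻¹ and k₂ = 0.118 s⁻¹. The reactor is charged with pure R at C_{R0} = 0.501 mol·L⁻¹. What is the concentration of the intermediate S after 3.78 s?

Solving the coupled first-order balances gives C_S(t) = [k₁/(k₂−k₁)]·C_{R0}·(e^(−k₁t) − e^(−k₂t)).
e^(−k₁t) = e^(−1.19×3.78) = e^(−4.498) = 0.01113; e^(−k₂t) = e^(−0.4460) = 0.6402.
C_S = 1.19×0.501/(0.118−1.19) × (0.01113−0.6402) = (-0.5561)×(-0.6290) = 0.3498 mol·L⁻¹.

0.350 mol·L⁻¹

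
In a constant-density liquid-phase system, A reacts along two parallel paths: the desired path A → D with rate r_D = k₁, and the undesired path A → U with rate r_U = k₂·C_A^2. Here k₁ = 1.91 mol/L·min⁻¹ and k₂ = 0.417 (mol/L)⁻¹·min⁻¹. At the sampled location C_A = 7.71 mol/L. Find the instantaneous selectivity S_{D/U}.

S_{D/U} = r_D/r_U = (k₁)/(k₂·C_A^2) = (k₁/k₂)·C_A^-2.
= (1.91) / (0.417×7.710^2) = 1.910/24.79 = 0.0771.

0.0771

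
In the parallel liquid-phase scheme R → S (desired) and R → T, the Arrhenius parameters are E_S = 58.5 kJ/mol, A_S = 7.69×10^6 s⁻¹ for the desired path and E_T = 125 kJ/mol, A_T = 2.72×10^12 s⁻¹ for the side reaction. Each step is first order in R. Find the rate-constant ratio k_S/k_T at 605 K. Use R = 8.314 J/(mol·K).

1.56

With equal orders, S_{S/T} = k_S/k_T = (A_S/A_T)·exp[(E_T−E_S)/(RT)].
(E_T−E_S)/(RT) = (125−58.5)×10³/(8.314×605) = 66500/5030 = 13.22.
k_S/k_T = (7.69×10^6/2.72×10^12)·exp(13.22) = 2.827×10^-6 × 5.517×10^5 = 1.56.
Since E_S < E_T, lowering the temperature improves selectivity toward S.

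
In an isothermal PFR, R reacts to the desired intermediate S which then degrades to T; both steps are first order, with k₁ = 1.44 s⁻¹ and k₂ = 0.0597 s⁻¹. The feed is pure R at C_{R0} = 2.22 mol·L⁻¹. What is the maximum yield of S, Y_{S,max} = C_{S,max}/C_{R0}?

0.871

At the optimum, C_{S,max}/C_{R0} = (k₁/k₂)^[k₂/(k₂−k₁)].
= (1.44/0.0597)^(0.0597/(0.0597−1.44)) = (24.12)^(-0.04325) = 0.8714.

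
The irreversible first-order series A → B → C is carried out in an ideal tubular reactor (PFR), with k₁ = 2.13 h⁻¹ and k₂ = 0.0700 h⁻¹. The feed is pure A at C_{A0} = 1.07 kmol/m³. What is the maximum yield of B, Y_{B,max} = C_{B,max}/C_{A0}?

At the optimum, C_{B,max}/C_{A0} = (k₁/k₂)^[k₂/(k₂−k₁)].
= (2.13/0.0700)^(0.0700/(0.0700−2.13)) = (30.43)^(-0.03398) = 0.8904.

0.890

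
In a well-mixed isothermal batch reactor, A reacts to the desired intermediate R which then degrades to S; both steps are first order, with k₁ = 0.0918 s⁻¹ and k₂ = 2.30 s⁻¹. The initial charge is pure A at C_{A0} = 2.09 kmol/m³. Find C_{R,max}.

0.0730 kmol/m³

At the optimum, C_{R,max}/C_{A0} = (k₁/k₂)^[k₂/(k₂−k₁)].
= (0.0918/2.30)^(2.30/(2.30−0.0918)) = (0.03991)^(1.042) = 0.03491.
C_{R,max} = 0.03491×2.09 = 0.0730 kmol/m³.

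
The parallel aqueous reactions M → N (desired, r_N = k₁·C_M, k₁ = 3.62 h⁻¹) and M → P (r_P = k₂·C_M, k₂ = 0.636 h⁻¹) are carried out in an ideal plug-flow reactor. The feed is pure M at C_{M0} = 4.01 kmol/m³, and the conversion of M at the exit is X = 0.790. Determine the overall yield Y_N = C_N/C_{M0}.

0.672

C_M = C_{M0}(1−X) = 0.8421 kmol/m³.
Both paths are first order in M, so the instantaneous fraction to N is constant: dC_N/d(−C_M) = k₁/(k₁+k₂) = 0.8506.
C_N = 0.8506·(C_{M0}−C_M) = 0.8506×3.168 = 2.69 kmol/m³.
Y_N = C_N/C_{M0} = 2.695/4.01 = 0.672.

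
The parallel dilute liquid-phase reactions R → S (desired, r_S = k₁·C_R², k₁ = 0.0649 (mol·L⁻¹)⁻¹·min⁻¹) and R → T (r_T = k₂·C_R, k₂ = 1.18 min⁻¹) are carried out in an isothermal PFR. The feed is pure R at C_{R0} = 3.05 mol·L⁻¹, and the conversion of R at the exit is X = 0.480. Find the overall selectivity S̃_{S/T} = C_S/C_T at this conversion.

0.127

C_R = C_{R0}(1−X) = 1.586 mol·L⁻¹.
Along a PFR/batch, dC_T/dC_R = −r_T/(r_S+r_T) = −k₂/(k₂+k₁·C_R).
Integrating from C_{R0} to C_R: C_T = (1.18/0.0649)·ln[(1.18+0.0649·3.05)/(1.18+0.0649·1.59)] = 18.18·ln(1.378/1.283) = 1.299 mol·L⁻¹.
Then C_S = (C_{R0}−C_R) − C_T = 1.464 − 1.299 = 0.1650 mol·L⁻¹.
S̃_{S/T} = C_S/C_T = 0.1650/1.299 = 0.127.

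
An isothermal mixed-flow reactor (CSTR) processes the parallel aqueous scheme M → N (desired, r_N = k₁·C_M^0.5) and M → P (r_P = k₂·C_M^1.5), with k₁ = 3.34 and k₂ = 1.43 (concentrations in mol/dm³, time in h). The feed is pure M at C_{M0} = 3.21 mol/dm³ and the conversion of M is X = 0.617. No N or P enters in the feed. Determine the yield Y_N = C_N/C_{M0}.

Exit C_M = C_{M0}(1−X) = 3.21×0.383 = 1.229 mol/dm³.
In a CSTR the entire volume is at exit conditions, so r_N = 3.34×1.229^0.5 = 3.703 and r_P = 1.43×1.229^1.5 = 1.949.
Fraction of consumed M going to N: r_N/(r_N+r_P) = 0.6551.
C_N = 0.6551·C_{M0}·X = 0.6551×3.21×0.617 = 1.30 mol/dm³; Y_N = C_N/C_{M0} = 0.404.

0.404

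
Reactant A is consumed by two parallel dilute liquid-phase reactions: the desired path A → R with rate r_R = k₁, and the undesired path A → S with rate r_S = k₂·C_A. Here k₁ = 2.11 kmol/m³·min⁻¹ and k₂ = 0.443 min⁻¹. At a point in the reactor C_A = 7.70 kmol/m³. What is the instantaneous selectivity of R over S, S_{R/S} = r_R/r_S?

0.619

S_{R/S} = r_R/r_S = (k₁)/(k₂·C_A) = (k₁/k₂)·C_A⁻¹.
= (2.11) / (0.443×7.700) = 2.110/3.411 = 0.619.
The undesired path is higher order in A, so low C_A (CSTR or dilute feed) favours R.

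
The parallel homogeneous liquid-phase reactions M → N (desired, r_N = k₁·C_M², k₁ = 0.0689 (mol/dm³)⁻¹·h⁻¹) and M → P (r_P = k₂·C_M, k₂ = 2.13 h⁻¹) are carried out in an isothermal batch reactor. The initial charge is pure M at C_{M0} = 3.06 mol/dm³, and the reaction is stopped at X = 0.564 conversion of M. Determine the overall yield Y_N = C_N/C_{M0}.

0.0373

C_M = C_{M0}(1−X) = 1.334 mol/dm³.
Along a PFR/batch, dC_P/dC_M = −r_P/(r_N+r_P) = −k₂/(k₂+k₁·C_M).
Integrating from C_{M0} to C_M: C_P = (2.13/0.0689)·ln[(2.13+0.0689·3.06)/(2.13+0.0689·1.33)] = 30.91·ln(2.341/2.222) = 1.612 mol/dm³.
Then C_N = (C_{M0}−C_M) − C_P = 1.726 − 1.612 = 0.1142 mol/dm³.
Y_N = C_N/C_{M0} = 0.1142/3.06 = 0.0373.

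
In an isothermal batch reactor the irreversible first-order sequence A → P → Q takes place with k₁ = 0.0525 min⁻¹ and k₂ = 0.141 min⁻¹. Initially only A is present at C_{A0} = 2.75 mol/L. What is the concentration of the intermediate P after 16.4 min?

For first-order series with pure A initially, C_P(t) = k₁C_{A0}/(k₂−k₁)·(e^(−k₁t) − e^(−k₂t)).
e^(−k₁t) = e^(−0.0525×16.4) = e^(−0.8610) = 0.4227; e^(−k₂t) = e^(−2.312) = 0.09902.
C_P = 0.0525×2.75/(0.141−0.0525) × (0.4227−0.09902) = 1.631×0.3237 = 0.5281 mol/L.

0.528 mol/L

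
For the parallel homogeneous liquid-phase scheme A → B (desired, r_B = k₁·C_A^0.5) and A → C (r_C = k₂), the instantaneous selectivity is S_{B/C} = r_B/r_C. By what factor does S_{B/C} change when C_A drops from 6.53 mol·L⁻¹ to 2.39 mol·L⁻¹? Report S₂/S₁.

S_{B/C} = (k₁/k₂)·C_A^0.5, so S₂/S₁ = (C_{A,2}/C_{A,1})^0.5.
= (2.39/6.53)^0.5 = (0.3660)^0.5 = 0.605.

0.605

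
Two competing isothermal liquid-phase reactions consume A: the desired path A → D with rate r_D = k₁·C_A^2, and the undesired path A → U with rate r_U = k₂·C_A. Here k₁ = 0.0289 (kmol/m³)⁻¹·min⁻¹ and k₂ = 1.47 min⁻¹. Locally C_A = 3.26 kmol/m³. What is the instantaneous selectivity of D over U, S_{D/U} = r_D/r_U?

S_{D/U} = r_D/r_U = (k₁·C_A^2)/(k₂·C_A) = (k₁/k₂)·C_A.
= (0.0289×3.260^2) / (1.47×3.260) = 0.3071/4.792 = 0.0641.
Since the desired path is higher order in A, keeping C_A high (PFR or concentrated feed) favours D.

0.0641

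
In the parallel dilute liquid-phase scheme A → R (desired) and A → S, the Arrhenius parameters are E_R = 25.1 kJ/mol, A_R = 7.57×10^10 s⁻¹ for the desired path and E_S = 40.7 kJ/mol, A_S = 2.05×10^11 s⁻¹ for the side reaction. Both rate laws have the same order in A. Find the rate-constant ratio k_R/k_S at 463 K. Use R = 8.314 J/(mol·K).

21.3

With equal orders, S_{R/S} = k_R/k_S = (A_R/A_S)·exp[(E_S−E_R)/(RT)].
(E_S−E_R)/(RT) = (40.7−25.1)×10³/(8.314×463) = 15600/3849 = 4.053.
k_R/k_S = (7.57×10^10/2.05×10^11)·exp(4.053) = 0.3693 × 57.55 = 21.3.
Since E_R < E_S, lowering the temperature improves selectivity toward R.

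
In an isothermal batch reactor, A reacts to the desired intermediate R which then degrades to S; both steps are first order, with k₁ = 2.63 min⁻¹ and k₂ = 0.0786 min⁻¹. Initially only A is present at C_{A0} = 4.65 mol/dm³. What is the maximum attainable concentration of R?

4.17 mol/dm³

At the optimum, C_{R,max}/C_{A0} = (k₁/k₂)^[k₂/(k₂−k₁)].
= (2.63/0.0786)^(0.0786/(0.0786−2.63)) = (33.46)^(-0.03081) = 0.8975.
C_{R,max} = 0.8975×4.65 = 4.17 mol/dm³.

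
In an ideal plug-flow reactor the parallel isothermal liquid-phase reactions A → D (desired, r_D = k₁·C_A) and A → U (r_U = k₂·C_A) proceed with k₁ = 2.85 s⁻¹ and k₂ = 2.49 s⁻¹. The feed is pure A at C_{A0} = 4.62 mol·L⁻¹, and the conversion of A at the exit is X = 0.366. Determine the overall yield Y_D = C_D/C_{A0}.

C_A = C_{A0}(1−X) = 2.929 mol·L⁻¹.
Both paths are first order in A, so the instantaneous fraction to D is constant: dC_D/d(−C_A) = k₁/(k₁+k₂) = 0.5337.
C_D = 0.5337·(C_{A0}−C_A) = 0.5337×1.691 = 0.902 mol·L⁻¹.
Y_D = C_D/C_{A0} = 0.9025/4.62 = 0.195.

0.195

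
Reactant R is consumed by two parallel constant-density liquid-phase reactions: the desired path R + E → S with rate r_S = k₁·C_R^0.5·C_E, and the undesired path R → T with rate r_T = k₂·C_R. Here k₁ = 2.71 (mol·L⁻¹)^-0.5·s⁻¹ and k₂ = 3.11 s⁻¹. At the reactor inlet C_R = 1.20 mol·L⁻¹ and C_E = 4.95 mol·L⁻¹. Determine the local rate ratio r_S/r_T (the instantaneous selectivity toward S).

S_{S/T} = r_S/r_T = (k₁·C_R^0.5·C_E)/(k₂·C_R) = (k₁/k₂)·C_R^-0.5·C_E.
= (2.71×1.200^0.5×4.950) / (3.11×1.200) = 14.69/3.732 = 3.94.

3.94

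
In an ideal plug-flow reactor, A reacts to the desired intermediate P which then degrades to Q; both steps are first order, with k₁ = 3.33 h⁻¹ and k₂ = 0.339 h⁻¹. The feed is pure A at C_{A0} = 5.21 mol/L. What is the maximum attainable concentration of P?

Evaluating C_P at τ_opt = ln(k₂/k₁)/(k₂−k₁) gives C_{P,max}/C_{A0} = (k₁/k₂)^[k₂/(k₂−k₁)].
= (3.33/0.339)^(0.339/(0.339−3.33)) = (9.823)^(-0.1133) = 0.7719.
C_{P,max} = 0.7719×5.21 = 4.02 mol/L.

4.02 mol/L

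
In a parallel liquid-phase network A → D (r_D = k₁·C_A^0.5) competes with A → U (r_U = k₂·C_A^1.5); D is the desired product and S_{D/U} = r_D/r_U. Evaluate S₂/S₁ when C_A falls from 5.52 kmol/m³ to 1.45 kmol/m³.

3.81

S_{D/U} = (k₁/k₂)·C_A⁻¹, so S₂/S₁ = (C_{A,2}/C_{A,1})⁻¹.
= 5.52/1.45 = 3.81.
Selectivity toward D rises as C_A falls — low-concentration operation is favoured.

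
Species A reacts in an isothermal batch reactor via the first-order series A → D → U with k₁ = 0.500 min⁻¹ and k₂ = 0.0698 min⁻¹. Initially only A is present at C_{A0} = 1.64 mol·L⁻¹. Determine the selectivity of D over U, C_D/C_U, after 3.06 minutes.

7.13

For first-order series with pure A initially, C_D(t) = k₁C_{A0}/(k₂−k₁)·(e^(−k₁t) − e^(−k₂t)).
e^(−k₁t) = e^(−0.500×3.06) = e^(−1.530) = 0.2165; e^(−k₂t) = e^(−0.2136) = 0.8077.
C_D = 0.500×1.64/(0.0698−0.500) × (0.2165−0.8077) = (-1.906)×(-0.5911) = 1.127 mol·L⁻¹.
C_A = C_{A0}e^(−k₁t) = 0.3551 mol·L⁻¹, so C_U = C_{A0}−C_A−C_D = 0.1581 mol·L⁻¹; C_D/C_U = 7.13.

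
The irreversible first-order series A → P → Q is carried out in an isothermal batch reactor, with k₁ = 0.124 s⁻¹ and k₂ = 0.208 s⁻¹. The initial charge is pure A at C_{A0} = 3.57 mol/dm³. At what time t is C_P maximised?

The intermediate peaks when r₁ = r₂, i.e. k₁e^(−k₁t) = k₂e^(−k₂t), giving t_opt = ln(k₂/k₁)/(k₂−k₁).
= ln(0.208/0.124)/(0.208−0.124) = ln(1.677)/0.08400 = 0.5173/0.08400 = 6.16 s.

6.16 s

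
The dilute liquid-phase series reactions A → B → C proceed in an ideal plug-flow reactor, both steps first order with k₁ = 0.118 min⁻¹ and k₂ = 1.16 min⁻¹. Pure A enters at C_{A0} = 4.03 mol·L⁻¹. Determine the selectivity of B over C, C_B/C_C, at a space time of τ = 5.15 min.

For first-order series with pure A initially, C_B(τ) = k₁C_{A0}/(k₂−k₁)·(e^(−k₁τ) − e^(−k₂τ)).
e^(−k₁τ) = e^(−0.118×5.15) = e^(−0.6077) = 0.5446; e^(−k₂τ) = e^(−5.974) = 0.002544.
C_B = 0.118×4.03/(1.16−0.118) × (0.5446−0.002544) = 0.4564×0.5421 = 0.2474 mol·L⁻¹.
C_A = C_{A0}e^(−k₁τ) = 2.195 mol·L⁻¹, so C_C = C_{A0}−C_A−C_B = 1.588 mol·L⁻¹; C_B/C_C = 0.156.

0.156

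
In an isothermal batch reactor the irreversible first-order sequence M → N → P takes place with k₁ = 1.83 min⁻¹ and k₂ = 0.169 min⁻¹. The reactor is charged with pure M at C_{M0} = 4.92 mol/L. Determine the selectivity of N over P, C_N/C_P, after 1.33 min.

6.07

For first-order series with pure M initially, C_N(t) = k₁C_{M0}/(k₂−k₁)·(e^(−k₁t) − e^(−k₂t)).
e^(−k₁t) = e^(−1.83×1.33) = e^(−2.434) = 0.08769; e^(−k₂t) = e^(−0.2248) = 0.7987.
C_N = 1.83×4.92/(0.169−1.83) × (0.08769−0.7987) = (-5.421)×(-0.7110) = 3.854 mol/L.
C_M = C_{M0}e^(−k₁t) = 0.4315 mol/L, so C_P = C_{M0}−C_M−C_N = 0.6345 mol/L; C_N/C_P = 6.07.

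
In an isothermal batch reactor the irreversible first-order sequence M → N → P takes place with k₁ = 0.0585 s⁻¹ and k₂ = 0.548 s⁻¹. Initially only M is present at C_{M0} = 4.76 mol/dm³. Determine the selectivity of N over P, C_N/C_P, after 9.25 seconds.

The intermediate concentration in a first-order A→B→C sequence is C_N = k₁C_{M0}(e^(−k₁t) − e^(−k₂t))/(k₂−k₁).
e^(−k₁t) = e^(−0.0585×9.25) = e^(−0.5411) = 0.5821; e^(−k₂t) = e^(−5.069) = 0.006289.
C_N = 0.0585×4.76/(0.548−0.0585) × (0.5821−0.006289) = 0.5689×0.5758 = 0.3276 mol/dm³.
C_M = C_{M0}e^(−k₁t) = 2.771 mol/dm³, so C_P = C_{M0}−C_M−C_N = 1.662 mol/dm³; C_N/C_P = 0.197.

0.197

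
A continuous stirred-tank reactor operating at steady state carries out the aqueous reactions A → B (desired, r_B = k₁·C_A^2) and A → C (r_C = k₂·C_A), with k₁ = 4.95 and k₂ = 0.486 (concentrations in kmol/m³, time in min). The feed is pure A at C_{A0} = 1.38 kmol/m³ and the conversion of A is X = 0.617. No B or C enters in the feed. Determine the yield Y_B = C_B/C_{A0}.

0.520

Exit C_A = C_{A0}(1−X) = 1.38×0.383 = 0.5285 kmol/m³.
In a CSTR the entire volume is at exit conditions, so r_B = 4.95×0.5285^2 = 1.383 and r_C = 0.486×0.5285 = 0.2569.
Fraction of consumed A going to B: r_B/(r_B+r_C) = 0.8433.
C_B = 0.8433·C_{A0}·X = 0.8433×1.38×0.617 = 0.718 kmol/m³; Y_B = C_B/C_{A0} = 0.520.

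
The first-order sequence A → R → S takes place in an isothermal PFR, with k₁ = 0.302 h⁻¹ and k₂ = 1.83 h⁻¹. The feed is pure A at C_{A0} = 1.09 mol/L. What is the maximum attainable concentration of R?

0.126 mol/L

At the optimum, C_{R,max}/C_{A0} = (k₁/k₂)^[k₂/(k₂−k₁)].
= (0.302/1.83)^(1.83/(1.83−0.302)) = (0.1650)^(1.198) = 0.1156.
C_{R,max} = 0.1156×1.09 = 0.126 mol/L.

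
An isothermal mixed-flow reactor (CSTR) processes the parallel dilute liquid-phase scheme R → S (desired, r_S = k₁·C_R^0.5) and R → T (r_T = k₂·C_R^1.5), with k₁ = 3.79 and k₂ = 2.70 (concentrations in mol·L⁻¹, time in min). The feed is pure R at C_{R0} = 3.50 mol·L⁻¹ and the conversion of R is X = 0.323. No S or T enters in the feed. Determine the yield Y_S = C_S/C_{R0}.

Exit C_R = C_{R0}(1−X) = 3.50×0.677 = 2.370 mol·L⁻¹.
Rates in a CSTR are evaluated at the outlet concentration: r_S = 3.79×2.370^0.5 = 5.834, r_T = 2.70×2.370^1.5 = 9.848.
Fraction of consumed R going to S: r_S/(r_S+r_T) = 0.3720.
C_S = 0.3720·C_{R0}·X = 0.3720×3.50×0.323 = 0.421 mol·L⁻¹; Y_S = C_S/C_{R0} = 0.120.

0.120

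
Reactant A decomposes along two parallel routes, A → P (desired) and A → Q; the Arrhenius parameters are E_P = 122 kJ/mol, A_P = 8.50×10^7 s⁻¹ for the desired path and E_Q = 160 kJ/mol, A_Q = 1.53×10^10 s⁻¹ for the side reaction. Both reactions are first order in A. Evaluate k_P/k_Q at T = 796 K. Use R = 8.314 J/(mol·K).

1.73

Since both paths have the same order in A, the concentration cancels and S_{P/Q} = k_P/k_Q = (A_P/A_Q)·exp[(E_Q−E_P)/(RT)].
(E_Q−E_P)/(RT) = (160−122)×10³/(8.314×796) = 38000/6618 = 5.742.
k_P/k_Q = (8.50×10^7/1.53×10^10)·exp(5.742) = 0.005556 × 311.7 = 1.73.
Since E_P < E_Q, lowering the temperature improves selectivity toward P.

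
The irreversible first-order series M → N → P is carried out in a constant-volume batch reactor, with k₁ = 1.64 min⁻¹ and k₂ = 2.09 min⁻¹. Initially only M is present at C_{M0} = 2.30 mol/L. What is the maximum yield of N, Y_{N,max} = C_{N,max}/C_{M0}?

0.324

At the optimum, C_{N,max}/C_{M0} = (k₁/k₂)^[k₂/(k₂−k₁)].
= (1.64/2.09)^(2.09/(2.09−1.64)) = (0.7847)^(4.644) = 0.3243.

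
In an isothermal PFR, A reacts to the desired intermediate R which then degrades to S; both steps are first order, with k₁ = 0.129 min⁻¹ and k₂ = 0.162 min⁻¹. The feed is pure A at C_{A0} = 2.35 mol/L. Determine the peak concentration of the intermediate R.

0.768 mol/L

For a first-order series the maximum intermediate yield is C_{R,max}/C_{A0} = (k₁/k₂)^[k₂/(k₂−k₁)].
= (0.129/0.162)^(0.162/(0.162−0.129)) = (0.7963)^(4.909) = 0.3269.
C_{R,max} = 0.3269×2.35 = 0.768 mol/L.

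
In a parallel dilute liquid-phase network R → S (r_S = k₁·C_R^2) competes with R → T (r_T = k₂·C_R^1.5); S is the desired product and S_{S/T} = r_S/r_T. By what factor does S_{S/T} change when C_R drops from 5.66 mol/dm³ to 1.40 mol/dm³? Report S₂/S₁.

0.497

S_{S/T} = (k₁/k₂)·C_R^0.5, so S₂/S₁ = (C_{R,2}/C_{R,1})^0.5.
= (1.40/5.66)^0.5 = (0.2473)^0.5 = 0.497.
Selectivity toward S falls as C_R falls — high-concentration operation is favoured.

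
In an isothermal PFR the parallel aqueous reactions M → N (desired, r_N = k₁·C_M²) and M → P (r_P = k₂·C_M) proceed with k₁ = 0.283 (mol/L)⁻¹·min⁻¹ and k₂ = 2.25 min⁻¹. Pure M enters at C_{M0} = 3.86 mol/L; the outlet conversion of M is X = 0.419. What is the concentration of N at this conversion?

0.446 mol/L

C_M = C_{M0}(1−X) = 2.243 mol/L.
Along a PFR/batch, dC_P/dC_M = −r_P/(r_N+r_P) = −k₂/(k₂+k₁·C_M).
Integrating from C_{M0} to C_M: C_P = (2.25/0.283)·ln[(2.25+0.283·3.86)/(2.25+0.283·2.24)] = 7.951·ln(3.342/2.885) = 1.171 mol/L.
Then C_N = (C_{M0}−C_M) − C_P = 1.617 − 1.171 = 0.4465 mol/L.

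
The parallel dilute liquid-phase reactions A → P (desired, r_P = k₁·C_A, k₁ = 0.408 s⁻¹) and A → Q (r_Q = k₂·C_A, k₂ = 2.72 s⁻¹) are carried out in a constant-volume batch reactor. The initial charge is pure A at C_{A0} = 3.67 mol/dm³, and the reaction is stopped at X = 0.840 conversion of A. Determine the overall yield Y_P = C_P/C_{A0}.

0.110

C_A = C_{A0}(1−X) = 0.5872 mol/dm³.
Both paths are first order in A, so the instantaneous fraction to P is constant: dC_P/d(−C_A) = k₁/(k₁+k₂) = 0.1304.
C_P = 0.1304·(C_{A0}−C_A) = 0.1304×3.083 = 0.402 mol/dm³.
Y_P = C_P/C_{A0} = 0.4021/3.67 = 0.110.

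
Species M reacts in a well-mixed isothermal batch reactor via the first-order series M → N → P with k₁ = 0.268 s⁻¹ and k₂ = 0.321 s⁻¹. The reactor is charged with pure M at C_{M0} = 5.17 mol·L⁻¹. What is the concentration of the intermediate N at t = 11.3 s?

0.570 mol·L⁻¹

Solving the coupled first-order balances gives C_N(t) = [k₁/(k₂−k₁)]·C_{M0}·(e^(−k₁t) − e^(−k₂t)).
e^(−k₁t) = e^(−0.268×11.3) = e^(−3.028) = 0.04839; e^(−k₂t) = e^(−3.627) = 0.02659.
C_N = 0.268×5.17/(0.321−0.268) × (0.04839−0.02659) = 26.14×0.02181 = 0.5700 mol·L⁻¹.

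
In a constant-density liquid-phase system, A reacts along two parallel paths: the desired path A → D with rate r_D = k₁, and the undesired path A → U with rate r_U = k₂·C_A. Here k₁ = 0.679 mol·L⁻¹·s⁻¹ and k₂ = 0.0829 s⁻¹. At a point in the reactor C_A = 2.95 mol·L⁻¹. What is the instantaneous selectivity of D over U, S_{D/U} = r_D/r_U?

2.78

S_{D/U} = r_D/r_U = (k₁)/(k₂·C_A) = (k₁/k₂)·C_A⁻¹.
= (0.679) / (0.0829×2.950) = 0.6790/0.2446 = 2.78.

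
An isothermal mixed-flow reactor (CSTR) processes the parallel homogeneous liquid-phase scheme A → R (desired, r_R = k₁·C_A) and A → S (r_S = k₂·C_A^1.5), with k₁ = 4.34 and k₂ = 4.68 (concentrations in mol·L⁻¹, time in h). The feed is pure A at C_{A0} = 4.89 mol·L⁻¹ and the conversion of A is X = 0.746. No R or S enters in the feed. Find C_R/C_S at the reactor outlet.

Exit C_A = C_{A0}(1−X) = 4.89×0.254 = 1.242 mol·L⁻¹.
Rates in a CSTR are evaluated at the outlet concentration: r_R = 4.34×1.242 = 5.391, r_S = 4.68×1.242^1.5 = 6.478.
Overall selectivity = C_R/C_S = r_Rτ/(r_Sτ) = r_R/r_S = 0.832.

0.832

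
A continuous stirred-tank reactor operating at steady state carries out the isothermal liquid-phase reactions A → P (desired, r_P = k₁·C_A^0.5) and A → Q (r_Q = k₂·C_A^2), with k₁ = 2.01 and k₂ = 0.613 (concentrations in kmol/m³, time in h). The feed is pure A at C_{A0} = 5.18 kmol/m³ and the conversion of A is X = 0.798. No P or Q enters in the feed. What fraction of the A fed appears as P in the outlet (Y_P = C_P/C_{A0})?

Exit C_A = C_{A0}(1−X) = 5.18×0.202 = 1.046 kmol/m³.
A CSTR operates uniformly at the exit composition, giving r_P = 2.056 and r_Q = 0.6712 (each k·C_A^n at C_A = 1.046).
Fraction of consumed A going to P: r_P/(r_P+r_Q) = 0.7539.
C_P = 0.7539·C_{A0}·X = 0.7539×5.18×0.798 = 3.12 kmol/m³; Y_P = C_P/C_{A0} = 0.602.

0.602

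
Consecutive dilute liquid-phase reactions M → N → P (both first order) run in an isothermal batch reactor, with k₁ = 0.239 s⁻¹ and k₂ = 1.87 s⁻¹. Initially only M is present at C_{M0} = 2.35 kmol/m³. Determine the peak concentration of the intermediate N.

Evaluating C_N at t_opt = ln(k₂/k₁)/(k₂−k₁) gives C_{N,max}/C_{M0} = (k₁/k₂)^[k₂/(k₂−k₁)].
= (0.239/1.87)^(1.87/(1.87−0.239)) = (0.1278)^(1.147) = 0.09454.
C_{N,max} = 0.09454×2.35 = 0.222 kmol/m³.

0.222 kmol/m³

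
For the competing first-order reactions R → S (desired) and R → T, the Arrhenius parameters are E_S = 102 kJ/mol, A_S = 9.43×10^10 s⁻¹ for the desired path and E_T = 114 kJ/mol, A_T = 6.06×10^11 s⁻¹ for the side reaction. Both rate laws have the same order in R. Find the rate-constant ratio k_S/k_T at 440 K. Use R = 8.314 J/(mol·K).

Since both paths have the same order in R, the concentration cancels and S_{S/T} = k_S/k_T = (A_S/A_T)·exp[(E_T−E_S)/(RT)].
(E_T−E_S)/(RT) = (114−102)×10³/(8.314×440) = 12000/3658 = 3.280.
k_S/k_T = (9.43×10^10/6.06×10^11)·exp(3.280) = 0.1556 × 26.58 = 4.14.
Since E_S < E_T, lowering the temperature improves selectivity toward S.

4.14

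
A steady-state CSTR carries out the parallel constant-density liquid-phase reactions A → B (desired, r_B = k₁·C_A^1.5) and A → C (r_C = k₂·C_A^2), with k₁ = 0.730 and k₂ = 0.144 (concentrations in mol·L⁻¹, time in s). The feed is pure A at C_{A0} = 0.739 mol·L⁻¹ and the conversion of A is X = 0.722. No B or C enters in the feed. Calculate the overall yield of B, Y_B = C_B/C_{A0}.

0.663

Exit C_A = C_{A0}(1−X) = 0.739×0.278 = 0.2054 mol·L⁻¹.
Rates in a CSTR are evaluated at the outlet concentration: r_B = 0.730×0.2054^1.5 = 0.06798, r_C = 0.144×0.2054^2 = 0.006078.
Fraction of consumed A going to B: r_B/(r_B+r_C) = 0.9179.
C_B = 0.9179·C_{A0}·X = 0.9179×0.739×0.722 = 0.490 mol·L⁻¹; Y_B = C_B/C_{A0} = 0.663.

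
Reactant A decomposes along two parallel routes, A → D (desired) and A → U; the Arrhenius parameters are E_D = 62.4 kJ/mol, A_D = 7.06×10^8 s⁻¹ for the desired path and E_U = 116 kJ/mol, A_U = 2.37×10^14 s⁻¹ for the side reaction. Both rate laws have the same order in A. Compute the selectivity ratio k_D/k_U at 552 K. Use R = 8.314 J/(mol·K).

k_D/k_U = (A_D/A_U)·exp[−(E_D−E_U)/(RT)] = (A_D/A_U)·exp[(E_U−E_D)/(RT)].
(E_U−E_D)/(RT) = (116−62.4)×10³/(8.314×552) = 53600/4589 = 11.68.
k_D/k_U = (7.06×10^8/2.37×10^14)·exp(11.68) = 2.979×10^-6 × 1.181×10^5 = 0.352.

0.352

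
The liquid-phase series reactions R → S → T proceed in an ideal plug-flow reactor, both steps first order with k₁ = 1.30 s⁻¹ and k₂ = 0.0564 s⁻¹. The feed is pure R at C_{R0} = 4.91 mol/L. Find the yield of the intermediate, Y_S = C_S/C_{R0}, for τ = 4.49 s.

0.808

Solving the coupled first-order balances gives C_S(τ) = [k₁/(k₂−k₁)]·C_{R0}·(e^(−k₁τ) − e^(−k₂τ)).
e^(−k₁τ) = e^(−1.30×4.49) = e^(−5.837) = 0.002918; e^(−k₂τ) = e^(−0.2532) = 0.7763.
C_S = 1.30×4.91/(0.0564−1.30) × (0.002918−0.7763) = (-5.133)×(-0.7734) = 3.969 mol/L.
Y_S = C_S/C_{R0} = 3.969/4.91 = 0.808.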